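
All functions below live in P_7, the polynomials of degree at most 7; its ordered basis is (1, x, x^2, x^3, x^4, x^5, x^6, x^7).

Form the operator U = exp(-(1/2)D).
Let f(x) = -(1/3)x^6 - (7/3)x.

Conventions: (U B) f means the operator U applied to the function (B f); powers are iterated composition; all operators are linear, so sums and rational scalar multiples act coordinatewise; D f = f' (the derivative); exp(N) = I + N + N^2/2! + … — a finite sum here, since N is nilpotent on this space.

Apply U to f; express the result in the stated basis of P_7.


the image equals g(x) = -(1/3)x^6 + x^5 - (5/4)x^4 + (5/6)x^3 - (5/16)x^2 - (109/48)x + 223/192

order-1 term: x^5 + 7/6
order-2 term: -(5/4)x^4
order-3 term: (5/6)x^3
order-4 term: -(5/16)x^2
order-5 term: (1/16)x
order-6 term: -1/192
the series for exp(-(1/2)D) f terminates at order 6
exp(-(1/2)D) f = -(1/3)x^6 + x^5 - (5/4)x^4 + (5/6)x^3 - (5/16)x^2 - (109/48)x + 223/192


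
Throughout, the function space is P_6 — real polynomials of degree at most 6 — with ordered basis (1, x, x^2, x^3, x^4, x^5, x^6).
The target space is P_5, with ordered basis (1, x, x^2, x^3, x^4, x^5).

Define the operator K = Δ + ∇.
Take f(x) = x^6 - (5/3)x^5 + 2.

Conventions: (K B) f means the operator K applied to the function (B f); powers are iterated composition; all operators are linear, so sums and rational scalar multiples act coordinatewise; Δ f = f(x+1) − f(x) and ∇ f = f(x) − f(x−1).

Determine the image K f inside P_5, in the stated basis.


Δ f = 6x^5 + (20/3)x^4 + (10/3)x^3 - (5/3)x^2 - (7/3)x - 2/3
∇ f = 6x^5 - (70/3)x^4 + (110/3)x^3 - (95/3)x^2 + (43/3)x - 8/3
(Δ + ∇) f = 12x^5 - (50/3)x^4 + 40x^3 - (100/3)x^2 + 12x - 10/3

the result is g(x) = 12x^5 - (50/3)x^4 + 40x^3 - (100/3)x^2 + 12x - 10/3


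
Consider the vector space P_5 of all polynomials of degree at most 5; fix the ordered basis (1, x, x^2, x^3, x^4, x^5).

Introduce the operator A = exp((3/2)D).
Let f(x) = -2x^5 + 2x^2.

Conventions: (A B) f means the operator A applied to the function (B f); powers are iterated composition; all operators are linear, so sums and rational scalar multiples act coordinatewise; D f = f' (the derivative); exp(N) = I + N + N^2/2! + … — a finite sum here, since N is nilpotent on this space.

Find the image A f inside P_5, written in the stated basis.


order-1 term: -15x^4 + 6x
order-2 term: -45x^3 + 9/2
order-3 term: -(135/2)x^2
order-4 term: -(405/8)x
order-5 term: -243/16
the series for exp((3/2)D) f terminates at order 5
exp((3/2)D) f = -2x^5 - 15x^4 - 45x^3 - (131/2)x^2 - (357/8)x - 171/16

the image equals g(x) = -2x^5 - 15x^4 - 45x^3 - (131/2)x^2 - (357/8)x - 171/16


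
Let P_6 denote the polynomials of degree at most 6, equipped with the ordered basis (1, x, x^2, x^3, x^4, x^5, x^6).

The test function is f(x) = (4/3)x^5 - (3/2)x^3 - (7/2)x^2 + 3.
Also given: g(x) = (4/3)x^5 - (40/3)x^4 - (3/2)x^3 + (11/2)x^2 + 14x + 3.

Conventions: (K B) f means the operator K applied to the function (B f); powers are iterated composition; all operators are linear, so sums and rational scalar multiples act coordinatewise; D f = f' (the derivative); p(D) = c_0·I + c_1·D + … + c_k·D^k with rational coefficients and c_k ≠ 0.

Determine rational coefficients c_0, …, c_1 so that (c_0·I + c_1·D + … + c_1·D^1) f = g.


p(D) = I − 2·D, i.e. c_0 = 1, c_1 = -2

D^0 f = (4/3)x^5 - (3/2)x^3 - (7/2)x^2 + 3
D^1 f = (20/3)x^4 - (9/2)x^2 - 7x
matching coefficients of g against c_0 f + c_1 Df + … from the top degree down determines the c_i
solution: c_0 = 1, c_1 = -2


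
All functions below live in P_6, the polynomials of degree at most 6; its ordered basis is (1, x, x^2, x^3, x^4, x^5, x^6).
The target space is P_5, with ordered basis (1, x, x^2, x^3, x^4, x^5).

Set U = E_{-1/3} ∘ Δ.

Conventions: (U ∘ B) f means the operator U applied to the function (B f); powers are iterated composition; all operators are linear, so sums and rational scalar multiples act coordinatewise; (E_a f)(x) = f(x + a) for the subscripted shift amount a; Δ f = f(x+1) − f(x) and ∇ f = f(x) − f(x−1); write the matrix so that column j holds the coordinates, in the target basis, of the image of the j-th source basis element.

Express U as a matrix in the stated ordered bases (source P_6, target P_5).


image of 1: 0
image of x: 1
image of x^2: 2x + 1/3
image of x^3: 3x^2 + x + 1/3
image of x^4: 4x^3 + 2x^2 + (4/3)x + 5/27
image of x^5: 5x^4 + (10/3)x^3 + (10/3)x^2 + (25/27)x + 11/81
image of x^6: 6x^5 + 5x^4 + (20/3)x^3 + (25/9)x^2 + (22/27)x + 7/81
each image's coordinates form column j of the matrix

the matrix is [[0, 1, 1/3, 1/3, 5/27, 11/81, 7/81]; [0, 0, 2, 1, 4/3, 25/27, 22/27]; [0, 0, 0, 3, 2, 10/3, 25/9]; [0, 0, 0, 0, 4, 10/3, 20/3]; [0, 0, 0, 0, 0, 5, 5]; [0, 0, 0, 0, 0, 0, 6]] (rows listed top to bottom)


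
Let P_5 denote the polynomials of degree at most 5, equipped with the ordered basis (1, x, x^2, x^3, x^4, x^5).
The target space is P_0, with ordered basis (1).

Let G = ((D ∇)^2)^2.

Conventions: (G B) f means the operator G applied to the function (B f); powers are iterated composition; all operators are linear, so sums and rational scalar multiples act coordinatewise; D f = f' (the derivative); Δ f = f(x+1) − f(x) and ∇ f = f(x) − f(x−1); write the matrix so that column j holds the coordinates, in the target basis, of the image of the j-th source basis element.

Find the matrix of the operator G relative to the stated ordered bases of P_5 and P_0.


the matrix is [[0, 0, 0, 0, 0, 0]] (rows listed top to bottom)

image of 1: 0
image of x: 0
image of x^2: 0
image of x^3: 0
image of x^4: 0
image of x^5: 0
each image's coordinates form column j of the matrix


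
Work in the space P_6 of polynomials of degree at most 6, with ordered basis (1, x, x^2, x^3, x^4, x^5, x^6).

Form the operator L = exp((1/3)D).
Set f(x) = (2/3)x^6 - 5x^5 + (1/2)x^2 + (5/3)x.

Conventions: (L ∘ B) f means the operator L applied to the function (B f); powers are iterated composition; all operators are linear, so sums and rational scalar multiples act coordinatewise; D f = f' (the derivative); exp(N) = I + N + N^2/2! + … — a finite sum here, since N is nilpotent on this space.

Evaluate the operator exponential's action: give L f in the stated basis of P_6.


g(x) = (2/3)x^6 - (11/3)x^5 - (65/9)x^4 - (410/81)x^3 - (199/162)x^2 + (415/243)x + 2587/4374

order-1 term: (4/3)x^5 - (25/3)x^4 + (1/3)x + 5/9
order-2 term: (10/9)x^4 - (50/9)x^3 + 1/18
order-3 term: (40/81)x^3 - (50/27)x^2
order-4 term: (10/81)x^2 - (25/81)x
order-5 term: (4/243)x - 5/243
order-6 term: 2/2187
the series for exp((1/3)D) f terminates at order 6
exp((1/3)D) f = (2/3)x^6 - (11/3)x^5 - (65/9)x^4 - (410/81)x^3 - (199/162)x^2 + (415/243)x + 2587/4374


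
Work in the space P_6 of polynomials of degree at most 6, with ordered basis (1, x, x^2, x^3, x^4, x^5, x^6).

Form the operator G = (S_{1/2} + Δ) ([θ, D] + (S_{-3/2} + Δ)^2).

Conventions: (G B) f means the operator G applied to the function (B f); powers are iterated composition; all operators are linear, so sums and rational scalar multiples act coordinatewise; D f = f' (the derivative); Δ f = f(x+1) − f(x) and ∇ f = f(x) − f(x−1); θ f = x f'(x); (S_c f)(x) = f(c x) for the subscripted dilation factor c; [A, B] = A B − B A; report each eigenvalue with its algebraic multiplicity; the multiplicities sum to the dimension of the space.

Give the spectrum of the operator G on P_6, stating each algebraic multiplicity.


image of 1: 1
image of x: (9/8)x + 3/4
image of x^2: (81/64)x^2 + (79/8)x + 157/16
image of x^3: (729/512)x^3 + (2085/64)x^2 + (1095/64)x + 1/64
image of x^4: (6561/4096)x^4 + (6583/64)x^3 + (22527/128)x^2 + (15465/64)x + 36497/256
image of x^5: (59049/32768)x^5 + (294115/1024)x^4 + (253345/512)x^3 + (104085/512)x^2 - (26595/1024)x + 4937/1024
image of x^6: (531441/262144)x^6 + (1595397/2048)x^5 + (8386155/4096)x^4 + (3998685/1024)x^3 + (19330575/4096)x^2 + (7699251/2048)x + 5865393/4096
the matrix is upper triangular; its diagonal is (1, 9/8, 81/64, 729/512, 6561/4096, 59049/32768, 531441/262144)
for a triangular matrix the eigenvalues are the diagonal entries, with algebraic multiplicity their repetition count

λ = 1 (multiplicity 1), λ = 9/8 (multiplicity 1), λ = 81/64 (multiplicity 1), λ = 729/512 (multiplicity 1), λ = 6561/4096 (multiplicity 1), λ = 59049/32768 (multiplicity 1), λ = 531441/262144 (multiplicity 1)


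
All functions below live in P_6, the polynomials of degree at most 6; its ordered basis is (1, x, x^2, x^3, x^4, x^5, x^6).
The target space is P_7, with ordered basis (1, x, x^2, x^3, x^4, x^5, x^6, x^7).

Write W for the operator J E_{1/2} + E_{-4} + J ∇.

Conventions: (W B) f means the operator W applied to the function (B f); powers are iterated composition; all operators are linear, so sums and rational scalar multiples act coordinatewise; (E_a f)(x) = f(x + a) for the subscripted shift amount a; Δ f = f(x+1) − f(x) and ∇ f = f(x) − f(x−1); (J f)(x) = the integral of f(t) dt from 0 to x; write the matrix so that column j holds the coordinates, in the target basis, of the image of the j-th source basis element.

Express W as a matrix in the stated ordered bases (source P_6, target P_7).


image of 1: x + 1
image of x: (1/2)x^2 + (5/2)x - 4
image of x^2: (1/3)x^3 + (5/2)x^2 - (35/4)x + 16
image of x^3: (1/4)x^4 + (5/2)x^3 - (105/8)x^2 + (393/8)x - 64
image of x^4: (1/5)x^5 + (5/2)x^4 - (35/2)x^3 + (393/4)x^2 - (4111/16)x + 256
image of x^5: (1/6)x^6 + (5/2)x^5 - (175/8)x^4 + (655/4)x^3 - (20555/32)x^2 + (40993/32)x - 1024
image of x^6: (1/7)x^7 + (5/2)x^6 - (105/4)x^5 + (1965/8)x^4 - (20555/16)x^3 + (122979/32)x^2 - (393279/64)x + 4096
each image's coordinates form column j of the matrix

the matrix is [[1, -4, 16, -64, 256, -1024, 4096]; [1, 5/2, -35/4, 393/8, -4111/16, 40993/32, -393279/64]; [0, 1/2, 5/2, -105/8, 393/4, -20555/32, 122979/32]; [0, 0, 1/3, 5/2, -35/2, 655/4, -20555/16]; [0, 0, 0, 1/4, 5/2, -175/8, 1965/8]; [0, 0, 0, 0, 1/5, 5/2, -105/4]; [0, 0, 0, 0, 0, 1/6, 5/2]; [0, 0, 0, 0, 0, 0, 1/7]] (rows listed top to bottom)


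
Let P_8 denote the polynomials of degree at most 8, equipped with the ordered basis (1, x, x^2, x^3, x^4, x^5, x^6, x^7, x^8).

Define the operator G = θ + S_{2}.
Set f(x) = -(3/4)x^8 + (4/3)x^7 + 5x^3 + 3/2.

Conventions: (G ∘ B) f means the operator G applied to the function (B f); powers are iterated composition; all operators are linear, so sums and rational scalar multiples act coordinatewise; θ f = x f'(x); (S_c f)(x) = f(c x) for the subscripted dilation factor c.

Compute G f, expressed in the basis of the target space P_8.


the result is g(x) = -198x^8 + 180x^7 + 55x^3 + 3/2

θ f = -6x^8 + (28/3)x^7 + 15x^3
S_{2} f = -192x^8 + (512/3)x^7 + 40x^3 + 3/2
(θ + S_{2}) f = -198x^8 + 180x^7 + 55x^3 + 3/2


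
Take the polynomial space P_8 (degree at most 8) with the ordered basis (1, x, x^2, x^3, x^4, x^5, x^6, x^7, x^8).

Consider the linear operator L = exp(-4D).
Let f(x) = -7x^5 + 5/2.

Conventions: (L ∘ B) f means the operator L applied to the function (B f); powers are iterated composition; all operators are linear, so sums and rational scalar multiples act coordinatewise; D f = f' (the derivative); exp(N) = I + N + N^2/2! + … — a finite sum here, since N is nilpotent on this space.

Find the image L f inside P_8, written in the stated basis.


order-1 term: 140x^4
order-2 term: -1120x^3
order-3 term: 4480x^2
order-4 term: -8960x
order-5 term: 7168
the series for exp(-4D) f terminates at order 5
exp(-4D) f = -7x^5 + 140x^4 - 1120x^3 + 4480x^2 - 8960x + 14341/2

the image equals g(x) = -7x^5 + 140x^4 - 1120x^3 + 4480x^2 - 8960x + 14341/2


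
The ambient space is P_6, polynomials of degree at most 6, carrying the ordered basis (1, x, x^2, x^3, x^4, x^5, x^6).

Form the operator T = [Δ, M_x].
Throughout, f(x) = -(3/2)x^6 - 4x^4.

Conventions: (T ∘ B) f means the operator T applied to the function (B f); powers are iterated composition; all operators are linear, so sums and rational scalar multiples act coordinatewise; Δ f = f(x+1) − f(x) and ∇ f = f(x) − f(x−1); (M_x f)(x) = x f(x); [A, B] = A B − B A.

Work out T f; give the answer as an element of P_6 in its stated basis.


M_x f = -(3/2)x^7 - 4x^5
Δ M_x f = -(21/2)x^6 - (63/2)x^5 - (145/2)x^4 - (185/2)x^3 - (143/2)x^2 - (61/2)x - 11/2
Δ f = -9x^5 - (45/2)x^4 - 46x^3 - (93/2)x^2 - 25x - 11/2
M_x Δ f = -9x^6 - (45/2)x^5 - 46x^4 - (93/2)x^3 - 25x^2 - (11/2)x
[Δ, M_x] f = -(3/2)x^6 - 9x^5 - (53/2)x^4 - 46x^3 - (93/2)x^2 - 25x - 11/2

g(x) = -(3/2)x^6 - 9x^5 - (53/2)x^4 - 46x^3 - (93/2)x^2 - 25x - 11/2


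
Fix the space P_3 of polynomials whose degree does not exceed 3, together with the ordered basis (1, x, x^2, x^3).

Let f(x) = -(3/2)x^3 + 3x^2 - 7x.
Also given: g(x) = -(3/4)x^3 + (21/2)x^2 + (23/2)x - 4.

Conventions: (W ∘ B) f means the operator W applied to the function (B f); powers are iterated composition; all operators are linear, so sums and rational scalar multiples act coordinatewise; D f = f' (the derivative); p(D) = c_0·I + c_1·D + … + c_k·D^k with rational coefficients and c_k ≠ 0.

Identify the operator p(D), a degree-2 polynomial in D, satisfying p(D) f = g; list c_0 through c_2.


c_0 = 1/2, c_1 = -2, c_2 = -3

D^0 f = -(3/2)x^3 + 3x^2 - 7x
D^1 f = -(9/2)x^2 + 6x - 7
D^2 f = -9x + 6
matching coefficients of g against c_0 f + c_1 Df + … from the top degree down determines the c_i
solution: c_0 = 1/2, c_1 = -2, c_2 = -3


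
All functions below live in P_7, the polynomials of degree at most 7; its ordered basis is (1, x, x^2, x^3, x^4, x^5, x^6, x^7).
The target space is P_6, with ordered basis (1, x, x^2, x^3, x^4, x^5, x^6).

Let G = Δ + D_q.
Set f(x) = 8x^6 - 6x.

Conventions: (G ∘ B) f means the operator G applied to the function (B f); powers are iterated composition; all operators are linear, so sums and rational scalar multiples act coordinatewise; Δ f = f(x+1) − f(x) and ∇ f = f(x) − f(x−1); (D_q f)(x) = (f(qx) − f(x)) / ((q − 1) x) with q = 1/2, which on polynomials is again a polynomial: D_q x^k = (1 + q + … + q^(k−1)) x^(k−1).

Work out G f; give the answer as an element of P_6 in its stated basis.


Δ f = 48x^5 + 120x^4 + 160x^3 + 120x^2 + 48x + 2
D_q f = (63/4)x^5 - 6
(Δ + D_q) f = (255/4)x^5 + 120x^4 + 160x^3 + 120x^2 + 48x - 4

the result is g(x) = (255/4)x^5 + 120x^4 + 160x^3 + 120x^2 + 48x - 4


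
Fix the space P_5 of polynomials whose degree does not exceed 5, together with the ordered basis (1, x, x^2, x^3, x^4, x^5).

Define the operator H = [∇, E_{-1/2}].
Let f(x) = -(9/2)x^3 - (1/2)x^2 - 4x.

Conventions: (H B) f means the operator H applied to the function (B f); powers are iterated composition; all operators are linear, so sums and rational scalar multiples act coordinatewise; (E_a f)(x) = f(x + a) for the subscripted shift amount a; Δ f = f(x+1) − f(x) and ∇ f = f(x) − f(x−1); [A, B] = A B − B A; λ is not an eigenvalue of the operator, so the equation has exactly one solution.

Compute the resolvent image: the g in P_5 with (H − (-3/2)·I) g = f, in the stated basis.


write g with unknown coordinates in the stated basis and equate coefficients in (H − (-3/2)·I) g = f
solving from the highest basis element down gives g = -3x^3 - (1/3)x^2 - (8/3)x
check: H g = 0
so H g − (-3/2)·g = -(9/2)x^3 - (1/2)x^2 - 4x = f ✓

g(x) = -3x^3 - (1/3)x^2 - (8/3)x


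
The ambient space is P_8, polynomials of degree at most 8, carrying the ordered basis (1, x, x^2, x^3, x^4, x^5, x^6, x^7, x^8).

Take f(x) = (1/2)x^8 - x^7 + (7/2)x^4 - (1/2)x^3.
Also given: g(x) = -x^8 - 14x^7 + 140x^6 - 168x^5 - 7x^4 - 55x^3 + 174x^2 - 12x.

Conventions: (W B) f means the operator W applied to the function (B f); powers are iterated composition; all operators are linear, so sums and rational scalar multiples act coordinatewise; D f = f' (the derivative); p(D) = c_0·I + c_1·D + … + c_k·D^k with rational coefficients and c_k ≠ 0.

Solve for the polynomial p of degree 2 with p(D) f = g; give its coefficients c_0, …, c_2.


D^0 f = (1/2)x^8 - x^7 + (7/2)x^4 - (1/2)x^3
D^1 f = 4x^7 - 7x^6 + 14x^3 - (3/2)x^2
D^2 f = 28x^6 - 42x^5 + 42x^2 - 3x
matching coefficients of g against c_0 f + c_1 Df + … from the top degree down determines the c_i
solution: c_0 = -2, c_1 = -4, c_2 = 4

c_0 = -2, c_1 = -4, c_2 = 4


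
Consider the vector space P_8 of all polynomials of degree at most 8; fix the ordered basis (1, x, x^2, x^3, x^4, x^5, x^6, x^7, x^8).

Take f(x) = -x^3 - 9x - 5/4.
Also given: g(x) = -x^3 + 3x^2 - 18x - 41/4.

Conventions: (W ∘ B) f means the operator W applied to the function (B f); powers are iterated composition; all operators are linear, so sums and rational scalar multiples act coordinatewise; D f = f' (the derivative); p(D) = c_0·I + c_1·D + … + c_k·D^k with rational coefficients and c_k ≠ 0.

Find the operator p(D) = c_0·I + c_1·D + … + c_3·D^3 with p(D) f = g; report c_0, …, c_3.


D^0 f = -x^3 - 9x - 5/4
D^1 f = -3x^2 - 9
D^2 f = -6x
D^3 f = -6
matching coefficients of g against c_0 f + c_1 Df + … from the top degree down determines the c_i
solution: c_0 = 1, c_1 = -1, c_2 = 3/2, c_3 = 3

p(D) = I − D + (3/2)·D^2 + 3·D^3, i.e. c_0 = 1, c_1 = -1, c_2 = 3/2, c_3 = 3


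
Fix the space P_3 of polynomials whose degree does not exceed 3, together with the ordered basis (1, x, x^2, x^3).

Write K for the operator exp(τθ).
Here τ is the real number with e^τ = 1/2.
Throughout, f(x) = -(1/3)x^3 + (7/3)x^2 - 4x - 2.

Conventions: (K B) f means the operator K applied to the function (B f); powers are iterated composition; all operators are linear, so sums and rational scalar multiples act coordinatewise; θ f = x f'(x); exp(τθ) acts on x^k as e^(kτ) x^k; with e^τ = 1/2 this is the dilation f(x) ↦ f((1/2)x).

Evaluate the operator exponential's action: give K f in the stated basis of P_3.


g(x) = -(1/24)x^3 + (7/12)x^2 - 2x - 2

exp(τθ) x^k = e^(kτ) x^k; with e^τ = 1/2 this sends x^k to (1/2)^k x^k
x ↦ 1/2 x
x^2 ↦ 1/4 x^2
x^3 ↦ 1/8 x^3
applying this coordinatewise to f: exp(τθ) f = -(1/24)x^3 + (7/12)x^2 - 2x - 2


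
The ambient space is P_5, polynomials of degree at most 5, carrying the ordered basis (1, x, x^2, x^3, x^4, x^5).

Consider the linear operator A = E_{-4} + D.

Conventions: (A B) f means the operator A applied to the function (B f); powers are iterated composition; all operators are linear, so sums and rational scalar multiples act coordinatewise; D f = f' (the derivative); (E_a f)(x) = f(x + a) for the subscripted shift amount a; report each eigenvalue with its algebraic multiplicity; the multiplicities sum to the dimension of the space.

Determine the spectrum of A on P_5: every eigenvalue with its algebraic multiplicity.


image of 1: 1
image of x: x - 3
image of x^2: x^2 - 6x + 16
image of x^3: x^3 - 9x^2 + 48x - 64
image of x^4: x^4 - 12x^3 + 96x^2 - 256x + 256
image of x^5: x^5 - 15x^4 + 160x^3 - 640x^2 + 1280x - 1024
the matrix is upper triangular; its diagonal is (1, 1, 1, 1, 1, 1)
for a triangular matrix the eigenvalues are the diagonal entries, with algebraic multiplicity their repetition count

λ = 1 (multiplicity 6)


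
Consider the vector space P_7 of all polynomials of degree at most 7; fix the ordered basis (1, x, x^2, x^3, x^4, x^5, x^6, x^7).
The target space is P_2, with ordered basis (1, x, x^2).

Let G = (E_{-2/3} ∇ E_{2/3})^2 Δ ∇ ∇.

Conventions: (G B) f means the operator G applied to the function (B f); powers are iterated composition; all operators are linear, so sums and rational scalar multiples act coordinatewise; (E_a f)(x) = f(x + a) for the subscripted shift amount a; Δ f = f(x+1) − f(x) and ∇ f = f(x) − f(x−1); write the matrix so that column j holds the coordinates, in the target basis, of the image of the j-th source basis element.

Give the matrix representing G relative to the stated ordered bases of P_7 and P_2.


the matrix is [[0, 0, 0, 0, 0, 120, -1080, 6720]; [0, 0, 0, 0, 0, 0, 720, -7560]; [0, 0, 0, 0, 0, 0, 0, 2520]] (rows listed top to bottom)

image of 1: 0
image of x: 0
image of x^2: 0
image of x^3: 0
image of x^4: 0
image of x^5: 120
image of x^6: 720x - 1080
image of x^7: 2520x^2 - 7560x + 6720
each image's coordinates form column j of the matrix


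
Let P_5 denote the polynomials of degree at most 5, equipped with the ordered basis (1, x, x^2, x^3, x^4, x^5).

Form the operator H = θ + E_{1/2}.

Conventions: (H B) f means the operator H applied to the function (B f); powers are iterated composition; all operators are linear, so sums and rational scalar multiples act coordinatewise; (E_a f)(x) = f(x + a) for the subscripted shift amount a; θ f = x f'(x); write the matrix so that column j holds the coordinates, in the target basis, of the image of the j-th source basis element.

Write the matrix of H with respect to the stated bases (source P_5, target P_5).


the matrix is [[1, 1/2, 1/4, 1/8, 1/16, 1/32]; [0, 2, 1, 3/4, 1/2, 5/16]; [0, 0, 3, 3/2, 3/2, 5/4]; [0, 0, 0, 4, 2, 5/2]; [0, 0, 0, 0, 5, 5/2]; [0, 0, 0, 0, 0, 6]] (rows listed top to bottom)

image of 1: 1
image of x: 2x + 1/2
image of x^2: 3x^2 + x + 1/4
image of x^3: 4x^3 + (3/2)x^2 + (3/4)x + 1/8
image of x^4: 5x^4 + 2x^3 + (3/2)x^2 + (1/2)x + 1/16
image of x^5: 6x^5 + (5/2)x^4 + (5/2)x^3 + (5/4)x^2 + (5/16)x + 1/32
each image's coordinates form column j of the matrix


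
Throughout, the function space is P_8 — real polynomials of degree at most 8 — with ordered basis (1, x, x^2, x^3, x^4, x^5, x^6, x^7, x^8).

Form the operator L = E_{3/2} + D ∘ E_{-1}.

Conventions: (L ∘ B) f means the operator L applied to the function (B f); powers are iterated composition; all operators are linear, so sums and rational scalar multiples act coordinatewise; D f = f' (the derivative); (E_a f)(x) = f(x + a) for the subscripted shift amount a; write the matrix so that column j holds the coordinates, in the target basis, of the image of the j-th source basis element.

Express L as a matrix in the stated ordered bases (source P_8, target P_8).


the matrix is [[1, 5/2, 1/4, 51/8, 17/16, 403/32, 345/64, 3083/128, 4513/256]; [0, 1, 5, 3/4, 51/2, 85/16, 1209/16, 2415/64, 3083/16]; [0, 0, 1, 15/2, 3/2, 255/4, 255/16, 8463/32, 2415/16]; [0, 0, 0, 1, 10, 5/2, 255/2, 595/16, 2821/4]; [0, 0, 0, 0, 1, 25/2, 15/4, 1785/8, 595/8]; [0, 0, 0, 0, 0, 1, 15, 21/4, 357]; [0, 0, 0, 0, 0, 0, 1, 35/2, 7]; [0, 0, 0, 0, 0, 0, 0, 1, 20]; [0, 0, 0, 0, 0, 0, 0, 0, 1]] (rows listed top to bottom)

image of 1: 1
image of x: x + 5/2
image of x^2: x^2 + 5x + 1/4
image of x^3: x^3 + (15/2)x^2 + (3/4)x + 51/8
image of x^4: x^4 + 10x^3 + (3/2)x^2 + (51/2)x + 17/16
image of x^5: x^5 + (25/2)x^4 + (5/2)x^3 + (255/4)x^2 + (85/16)x + 403/32
image of x^6: x^6 + 15x^5 + (15/4)x^4 + (255/2)x^3 + (255/16)x^2 + (1209/16)x + 345/64
image of x^7: x^7 + (35/2)x^6 + (21/4)x^5 + (1785/8)x^4 + (595/16)x^3 + (8463/32)x^2 + (2415/64)x + 3083/128
image of x^8: x^8 + 20x^7 + 7x^6 + 357x^5 + (595/8)x^4 + (2821/4)x^3 + (2415/16)x^2 + (3083/16)x + 4513/256
each image's coordinates form column j of the matrix


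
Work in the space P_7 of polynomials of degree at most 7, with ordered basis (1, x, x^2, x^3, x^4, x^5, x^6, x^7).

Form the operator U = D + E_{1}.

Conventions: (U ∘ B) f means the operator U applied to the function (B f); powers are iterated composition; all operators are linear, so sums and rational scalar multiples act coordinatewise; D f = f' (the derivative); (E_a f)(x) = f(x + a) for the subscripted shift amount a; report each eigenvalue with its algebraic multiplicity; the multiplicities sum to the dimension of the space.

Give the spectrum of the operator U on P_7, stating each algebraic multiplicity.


λ = 1 (multiplicity 8)

image of 1: 1
image of x: x + 2
image of x^2: x^2 + 4x + 1
image of x^3: x^3 + 6x^2 + 3x + 1
image of x^4: x^4 + 8x^3 + 6x^2 + 4x + 1
image of x^5: x^5 + 10x^4 + 10x^3 + 10x^2 + 5x + 1
image of x^6: x^6 + 12x^5 + 15x^4 + 20x^3 + 15x^2 + 6x + 1
image of x^7: x^7 + 14x^6 + 21x^5 + 35x^4 + 35x^3 + 21x^2 + 7x + 1
the matrix is upper triangular; its diagonal is (1, 1, 1, 1, 1, 1, 1, 1)
for a triangular matrix the eigenvalues are the diagonal entries, with algebraic multiplicity their repetition count


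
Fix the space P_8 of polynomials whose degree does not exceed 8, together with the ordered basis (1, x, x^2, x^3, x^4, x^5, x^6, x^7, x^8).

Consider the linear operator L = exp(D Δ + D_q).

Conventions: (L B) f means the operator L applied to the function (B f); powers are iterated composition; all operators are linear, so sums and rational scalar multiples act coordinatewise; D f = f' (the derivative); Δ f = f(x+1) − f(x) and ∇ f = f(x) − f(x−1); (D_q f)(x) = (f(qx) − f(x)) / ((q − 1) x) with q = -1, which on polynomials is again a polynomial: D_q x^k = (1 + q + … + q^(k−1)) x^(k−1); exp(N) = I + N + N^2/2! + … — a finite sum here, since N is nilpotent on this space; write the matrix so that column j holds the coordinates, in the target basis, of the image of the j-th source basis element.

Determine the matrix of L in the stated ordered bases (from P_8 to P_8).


image of 1: 1
image of x: x + 1
image of x^2: x^2 + 2
image of x^3: x^3 + x^2 + 6x + 7
image of x^4: x^4 + 12x^2 + 12x + 22
image of x^5: x^5 + x^4 + 20x^3 + 46x^2 + 86x + 329/3
image of x^6: x^6 + 30x^4 + 60x^3 + 270x^2 + 390x + 491
image of x^7: x^7 + x^6 + 42x^5 + 141x^4 + 590x^3 + 1759x^2 + 2571x + 8906/3
image of x^8: x^8 + 56x^6 + 168x^5 + 1204x^4 + 3640x^3 + 11004x^2 + 15512x + 51208/3
each image's coordinates form column j of the matrix

the matrix is [[1, 1, 2, 7, 22, 329/3, 491, 8906/3, 51208/3]; [0, 1, 0, 6, 12, 86, 390, 2571, 15512]; [0, 0, 1, 1, 12, 46, 270, 1759, 11004]; [0, 0, 0, 1, 0, 20, 60, 590, 3640]; [0, 0, 0, 0, 1, 1, 30, 141, 1204]; [0, 0, 0, 0, 0, 1, 0, 42, 168]; [0, 0, 0, 0, 0, 0, 1, 1, 56]; [0, 0, 0, 0, 0, 0, 0, 1, 0]; [0, 0, 0, 0, 0, 0, 0, 0, 1]] (rows listed top to bottom)


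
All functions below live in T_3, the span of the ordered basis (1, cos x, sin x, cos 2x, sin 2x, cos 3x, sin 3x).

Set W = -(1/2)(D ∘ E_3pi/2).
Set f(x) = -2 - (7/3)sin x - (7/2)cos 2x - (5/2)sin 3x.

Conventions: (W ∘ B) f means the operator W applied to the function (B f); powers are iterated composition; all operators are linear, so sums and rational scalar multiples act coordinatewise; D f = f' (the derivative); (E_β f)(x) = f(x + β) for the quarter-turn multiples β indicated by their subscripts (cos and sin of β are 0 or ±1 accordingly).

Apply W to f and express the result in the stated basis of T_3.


E_3pi/2 f = -2 + (7/3)cos x + (7/2)cos 2x - (5/2)cos 3x
D E_3pi/2 f = -(7/3)sin x - 7sin 2x + (15/2)sin 3x
(-(1/2)(D ∘ E_3pi/2)) f = (7/6)sin x + (7/2)sin 2x - (15/4)sin 3x

g(x) = (7/6)sin x + (7/2)sin 2x - (15/4)sin 3x


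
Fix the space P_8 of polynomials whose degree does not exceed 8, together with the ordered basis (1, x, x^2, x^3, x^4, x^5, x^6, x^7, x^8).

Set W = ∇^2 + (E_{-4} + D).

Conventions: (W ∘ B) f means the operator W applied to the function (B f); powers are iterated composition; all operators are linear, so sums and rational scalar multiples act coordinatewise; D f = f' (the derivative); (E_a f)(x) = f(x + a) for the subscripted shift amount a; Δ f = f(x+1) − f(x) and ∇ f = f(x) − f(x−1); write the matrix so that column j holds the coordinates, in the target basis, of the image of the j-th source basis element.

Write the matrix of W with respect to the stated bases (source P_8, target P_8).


image of 1: 1
image of x: x - 3
image of x^2: x^2 - 6x + 18
image of x^3: x^3 - 9x^2 + 54x - 70
image of x^4: x^4 - 12x^3 + 108x^2 - 280x + 270
image of x^5: x^5 - 15x^4 + 180x^3 - 700x^2 + 1350x - 1054
image of x^6: x^6 - 18x^5 + 270x^4 - 1400x^3 + 4050x^2 - 6324x + 4158
image of x^7: x^7 - 21x^6 + 378x^5 - 2450x^4 + 9450x^3 - 22134x^2 + 29106x - 16510
image of x^8: x^8 - 24x^7 + 504x^6 - 3920x^5 + 18900x^4 - 59024x^3 + 116424x^2 - 132080x + 65790
each image's coordinates form column j of the matrix

the matrix is [[1, -3, 18, -70, 270, -1054, 4158, -16510, 65790]; [0, 1, -6, 54, -280, 1350, -6324, 29106, -132080]; [0, 0, 1, -9, 108, -700, 4050, -22134, 116424]; [0, 0, 0, 1, -12, 180, -1400, 9450, -59024]; [0, 0, 0, 0, 1, -15, 270, -2450, 18900]; [0, 0, 0, 0, 0, 1, -18, 378, -3920]; [0, 0, 0, 0, 0, 0, 1, -21, 504]; [0, 0, 0, 0, 0, 0, 0, 1, -24]; [0, 0, 0, 0, 0, 0, 0, 0, 1]] (rows listed top to bottom)


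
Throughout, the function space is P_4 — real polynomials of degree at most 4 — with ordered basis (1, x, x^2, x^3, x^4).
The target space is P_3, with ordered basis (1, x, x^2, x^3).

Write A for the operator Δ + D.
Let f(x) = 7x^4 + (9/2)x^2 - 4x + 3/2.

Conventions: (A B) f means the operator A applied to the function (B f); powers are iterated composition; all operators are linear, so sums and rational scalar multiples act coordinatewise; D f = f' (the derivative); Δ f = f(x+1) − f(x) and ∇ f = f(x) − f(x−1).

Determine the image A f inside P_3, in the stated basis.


g(x) = 56x^3 + 42x^2 + 46x + 7/2

Δ f = 28x^3 + 42x^2 + 37x + 15/2
D f = 28x^3 + 9x - 4
(Δ + D) f = 56x^3 + 42x^2 + 46x + 7/2


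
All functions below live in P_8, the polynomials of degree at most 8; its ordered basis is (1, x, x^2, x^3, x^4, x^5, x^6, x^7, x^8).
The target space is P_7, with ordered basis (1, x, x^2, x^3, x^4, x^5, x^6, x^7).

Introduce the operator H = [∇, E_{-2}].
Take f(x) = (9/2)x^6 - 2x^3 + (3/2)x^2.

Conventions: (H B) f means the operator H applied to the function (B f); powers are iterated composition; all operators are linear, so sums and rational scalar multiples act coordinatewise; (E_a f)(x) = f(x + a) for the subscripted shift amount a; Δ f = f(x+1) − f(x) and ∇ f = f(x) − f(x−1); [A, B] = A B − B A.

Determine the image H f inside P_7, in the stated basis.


the result is g(x) = 0

E_{-2} f = (9/2)x^6 - 54x^5 + 270x^4 - 722x^3 + (2187/2)x^2 - 894x + 310
∇ E_{-2} f = 27x^5 - (675/2)x^4 + 1710x^3 - (8787/2)x^2 + 5730x - 3038
∇ f = 27x^5 - (135/2)x^4 + 90x^3 - (147/2)x^2 + 36x - 8
E_{-2} ∇ f = 27x^5 - (675/2)x^4 + 1710x^3 - (8787/2)x^2 + 5730x - 3038
[∇, E_{-2}] f = 0


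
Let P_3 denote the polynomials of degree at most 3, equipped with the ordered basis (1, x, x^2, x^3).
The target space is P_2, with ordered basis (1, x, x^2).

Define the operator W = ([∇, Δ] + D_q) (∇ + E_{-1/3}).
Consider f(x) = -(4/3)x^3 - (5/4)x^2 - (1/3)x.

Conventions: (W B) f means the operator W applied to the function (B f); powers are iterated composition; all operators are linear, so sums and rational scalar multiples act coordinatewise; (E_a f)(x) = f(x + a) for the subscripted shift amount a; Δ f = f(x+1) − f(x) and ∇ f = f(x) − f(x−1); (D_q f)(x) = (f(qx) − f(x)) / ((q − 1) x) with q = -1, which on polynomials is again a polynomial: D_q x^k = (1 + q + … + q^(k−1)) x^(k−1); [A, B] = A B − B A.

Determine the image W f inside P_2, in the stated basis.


the result is g(x) = -(4/3)x^2 + 14/9

∇ f = -4x^2 + (3/2)x - 5/12
E_{-1/3} f = -(4/3)x^3 + (1/12)x^2 + (1/18)x + 7/324
(∇ + E_{-1/3}) f = -(4/3)x^3 - (47/12)x^2 + (14/9)x - 32/81
Δ (∇ + E_{-1/3}) f = -4x^2 - (71/6)x - 133/36
∇ Δ (∇ + E_{-1/3}) f = -8x - 47/6
∇ (∇ + E_{-1/3}) f = -4x^2 - (23/6)x + 149/36
Δ ∇ (∇ + E_{-1/3}) f = -8x - 47/6
[∇, Δ] (∇ + E_{-1/3}) f = 0
D_q (∇ + E_{-1/3}) f = -(4/3)x^2 + 14/9
([∇, Δ] + D_q) (∇ + E_{-1/3}) f = -(4/3)x^2 + 14/9


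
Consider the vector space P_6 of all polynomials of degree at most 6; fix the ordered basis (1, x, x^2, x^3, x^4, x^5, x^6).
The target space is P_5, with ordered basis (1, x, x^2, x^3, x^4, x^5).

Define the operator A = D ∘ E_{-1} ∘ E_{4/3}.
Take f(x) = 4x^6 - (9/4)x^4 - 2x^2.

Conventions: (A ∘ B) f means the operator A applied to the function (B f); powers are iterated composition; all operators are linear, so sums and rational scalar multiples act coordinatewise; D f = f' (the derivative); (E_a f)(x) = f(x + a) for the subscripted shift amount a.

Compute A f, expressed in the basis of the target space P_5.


E_{4/3} f = 4x^6 + 32x^5 + (1253/12)x^4 + (4796/27)x^3 + (4418/27)x^2 + (6032/81)x + 8608/729
E_{-1} E_{4/3} f = 4x^6 + 8x^5 + (53/12)x^4 - (1/27)x^3 - (149/54)x^2 - (127/81)x - 713/2916
D E_{-1} E_{4/3} f = 24x^5 + 40x^4 + (53/3)x^3 - (1/9)x^2 - (149/27)x - 127/81

the image equals g(x) = 24x^5 + 40x^4 + (53/3)x^3 - (1/9)x^2 - (149/27)x - 127/81


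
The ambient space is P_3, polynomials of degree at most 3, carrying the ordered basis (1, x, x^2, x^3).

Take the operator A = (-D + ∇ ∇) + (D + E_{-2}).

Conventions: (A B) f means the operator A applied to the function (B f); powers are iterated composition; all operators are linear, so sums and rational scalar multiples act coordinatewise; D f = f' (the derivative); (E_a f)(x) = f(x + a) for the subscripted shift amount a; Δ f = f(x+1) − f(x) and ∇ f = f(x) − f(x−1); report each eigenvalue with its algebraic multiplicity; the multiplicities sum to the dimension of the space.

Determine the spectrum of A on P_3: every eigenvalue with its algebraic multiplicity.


λ = 1 (multiplicity 4)

image of 1: 1
image of x: x - 2
image of x^2: x^2 - 4x + 6
image of x^3: x^3 - 6x^2 + 18x - 14
the matrix is upper triangular; its diagonal is (1, 1, 1, 1)
for a triangular matrix the eigenvalues are the diagonal entries, with algebraic multiplicity their repetition count


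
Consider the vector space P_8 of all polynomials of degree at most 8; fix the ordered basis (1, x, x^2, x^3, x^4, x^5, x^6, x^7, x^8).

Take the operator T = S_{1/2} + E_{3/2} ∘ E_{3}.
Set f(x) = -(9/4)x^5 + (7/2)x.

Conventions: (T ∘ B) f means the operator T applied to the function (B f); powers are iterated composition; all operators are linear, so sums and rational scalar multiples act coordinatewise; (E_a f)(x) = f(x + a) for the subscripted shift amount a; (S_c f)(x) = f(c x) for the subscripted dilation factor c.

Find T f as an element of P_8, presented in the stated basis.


S_{1/2} f = -(9/128)x^5 + (7/4)x
E_{3} f = -(9/4)x^5 - (135/4)x^4 - (405/2)x^3 - (1215/2)x^2 - (3631/4)x - 2145/4
E_{3/2} E_{3} f = -(9/4)x^5 - (405/8)x^4 - (3645/8)x^3 - (32805/16)x^2 - (295021/64)x - 529425/128
(S_{1/2} + E_{3/2} ∘ E_{3}) f = -(297/128)x^5 - (405/8)x^4 - (3645/8)x^3 - (32805/16)x^2 - (294909/64)x - 529425/128

the result is g(x) = -(297/128)x^5 - (405/8)x^4 - (3645/8)x^3 - (32805/16)x^2 - (294909/64)x - 529425/128


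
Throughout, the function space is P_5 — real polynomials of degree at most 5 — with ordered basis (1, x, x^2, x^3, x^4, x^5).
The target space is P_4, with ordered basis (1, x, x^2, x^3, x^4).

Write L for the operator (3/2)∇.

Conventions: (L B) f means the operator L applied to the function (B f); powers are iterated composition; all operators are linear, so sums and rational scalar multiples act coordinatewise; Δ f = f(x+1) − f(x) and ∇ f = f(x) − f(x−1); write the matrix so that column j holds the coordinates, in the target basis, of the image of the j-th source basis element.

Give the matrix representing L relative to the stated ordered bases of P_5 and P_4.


the matrix is [[0, 3/2, -3/2, 3/2, -3/2, 3/2]; [0, 0, 3, -9/2, 6, -15/2]; [0, 0, 0, 9/2, -9, 15]; [0, 0, 0, 0, 6, -15]; [0, 0, 0, 0, 0, 15/2]] (rows listed top to bottom)

image of 1: 0
image of x: 3/2
image of x^2: 3x - 3/2
image of x^3: (9/2)x^2 - (9/2)x + 3/2
image of x^4: 6x^3 - 9x^2 + 6x - 3/2
image of x^5: (15/2)x^4 - 15x^3 + 15x^2 - (15/2)x + 3/2
each image's coordinates form column j of the matrix


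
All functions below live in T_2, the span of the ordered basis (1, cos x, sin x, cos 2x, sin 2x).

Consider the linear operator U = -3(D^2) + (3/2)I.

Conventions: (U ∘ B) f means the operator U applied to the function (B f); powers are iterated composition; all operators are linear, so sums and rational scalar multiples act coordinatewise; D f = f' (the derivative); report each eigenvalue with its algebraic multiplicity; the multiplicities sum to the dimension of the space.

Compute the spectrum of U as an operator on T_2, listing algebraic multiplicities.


image of 1: 3/2
image of cos x: (9/2)cos x
image of sin x: (9/2)sin x
image of cos 2x: (27/2)cos 2x
image of sin 2x: (27/2)sin 2x
the matrix is diagonal; its diagonal is (3/2, 9/2, 9/2, 27/2, 27/2)
for a triangular matrix the eigenvalues are the diagonal entries, with algebraic multiplicity their repetition count

λ = 3/2 (multiplicity 1), λ = 9/2 (multiplicity 2), λ = 27/2 (multiplicity 2)


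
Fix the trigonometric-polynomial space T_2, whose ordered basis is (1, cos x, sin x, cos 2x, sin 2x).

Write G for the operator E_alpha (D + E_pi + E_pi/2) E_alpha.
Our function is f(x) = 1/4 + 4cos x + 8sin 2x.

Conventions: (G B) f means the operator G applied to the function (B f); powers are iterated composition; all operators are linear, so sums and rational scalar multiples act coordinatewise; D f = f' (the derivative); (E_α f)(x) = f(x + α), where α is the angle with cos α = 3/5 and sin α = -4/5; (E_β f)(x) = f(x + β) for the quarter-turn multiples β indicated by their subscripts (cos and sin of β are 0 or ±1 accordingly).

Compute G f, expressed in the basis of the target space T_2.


E_alpha f = 1/4 + (12/5)cos x + (16/5)sin x - (192/25)cos 2x - (56/25)sin 2x
D E_alpha f = (16/5)cos x - (12/5)sin x - (112/25)cos 2x + (384/25)sin 2x
E_pi E_alpha f = 1/4 - (12/5)cos x - (16/5)sin x - (192/25)cos 2x - (56/25)sin 2x
E_pi/2 E_alpha f = 1/4 + (16/5)cos x - (12/5)sin x + (192/25)cos 2x + (56/25)sin 2x
(D + E_pi + E_pi/2) E_alpha f = 1/2 + 4cos x - 8sin x - (112/25)cos 2x + (384/25)sin 2x
E_alpha (D + E_pi + E_pi/2) E_alpha f = 1/2 + (44/5)cos x - (8/5)sin x - (8432/625)cos 2x - (5376/625)sin 2x

g(x) = 1/2 + (44/5)cos x - (8/5)sin x - (8432/625)cos 2x - (5376/625)sin 2x


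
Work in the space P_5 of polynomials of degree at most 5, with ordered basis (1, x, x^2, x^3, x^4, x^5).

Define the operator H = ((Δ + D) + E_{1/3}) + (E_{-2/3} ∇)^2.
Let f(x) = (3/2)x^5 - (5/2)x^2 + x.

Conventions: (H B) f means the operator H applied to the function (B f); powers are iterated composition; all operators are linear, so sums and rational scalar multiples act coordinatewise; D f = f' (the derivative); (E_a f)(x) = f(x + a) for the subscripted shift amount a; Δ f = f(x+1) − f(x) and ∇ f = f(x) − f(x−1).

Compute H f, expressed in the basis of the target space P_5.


g(x) = (3/2)x^5 + (35/2)x^4 + (140/3)x^3 - (3545/18)x^2 + (13552/27)x - 34024/81

Δ f = (15/2)x^4 + 15x^3 + 15x^2 + (5/2)x
D f = (15/2)x^4 - 5x + 1
(Δ + D) f = 15x^4 + 15x^3 + 15x^2 - (5/2)x + 1
E_{1/3} f = (3/2)x^5 + (5/2)x^4 + (5/3)x^3 - (35/18)x^2 - (31/54)x + 5/81
((Δ + D) + E_{1/3}) f = (3/2)x^5 + (35/2)x^4 + (50/3)x^3 + (235/18)x^2 - (83/27)x + 86/81
∇ f = (15/2)x^4 - 15x^3 + 15x^2 - (25/2)x + 5
E_{-2/3} ∇ f = (15/2)x^4 - 35x^3 + 65x^2 - (1105/18)x + 700/27
∇ (E_{-2/3} ∇) f = 30x^3 - 150x^2 + 265x - 1520/9
E_{-2/3} ∇ (E_{-2/3} ∇) f = 30x^3 - 210x^2 + 505x - 3790/9
(((Δ + D) + E_{1/3}) + (E_{-2/3} ∇)^2) f = (3/2)x^5 + (35/2)x^4 + (140/3)x^3 - (3545/18)x^2 + (13552/27)x - 34024/81


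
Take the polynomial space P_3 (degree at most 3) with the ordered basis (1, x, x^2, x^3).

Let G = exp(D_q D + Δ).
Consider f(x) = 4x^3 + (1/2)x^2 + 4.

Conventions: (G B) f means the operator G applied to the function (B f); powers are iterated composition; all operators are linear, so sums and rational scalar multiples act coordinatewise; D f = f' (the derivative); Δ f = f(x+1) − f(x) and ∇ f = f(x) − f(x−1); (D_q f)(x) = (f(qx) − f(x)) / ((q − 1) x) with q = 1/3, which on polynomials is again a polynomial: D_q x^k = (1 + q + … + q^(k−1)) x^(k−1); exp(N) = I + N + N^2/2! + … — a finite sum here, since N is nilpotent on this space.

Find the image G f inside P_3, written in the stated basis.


the result is g(x) = 4x^3 + (25/2)x^2 + 41x + 46

order-1 term: 12x^2 + 29x + 11/2
order-2 term: 12x + 65/2
order-3 term: 4
the series for exp(D_q D + Δ) f terminates at order 3
exp(D_q D + Δ) f = 4x^3 + (25/2)x^2 + 41x + 46


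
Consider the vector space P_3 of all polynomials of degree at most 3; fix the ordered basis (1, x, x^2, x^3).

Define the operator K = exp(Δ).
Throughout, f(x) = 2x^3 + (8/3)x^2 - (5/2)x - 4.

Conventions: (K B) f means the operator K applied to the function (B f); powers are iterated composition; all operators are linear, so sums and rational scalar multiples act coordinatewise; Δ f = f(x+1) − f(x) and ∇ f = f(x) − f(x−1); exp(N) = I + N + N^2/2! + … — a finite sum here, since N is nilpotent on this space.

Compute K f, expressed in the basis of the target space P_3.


g(x) = 2x^3 + (26/3)x^2 + (89/6)x + 53/6

order-1 term: 6x^2 + (34/3)x + 13/6
order-2 term: 6x + 26/3
order-3 term: 2
the series for exp(Δ) f terminates at order 3
exp(Δ) f = 2x^3 + (26/3)x^2 + (89/6)x + 53/6
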